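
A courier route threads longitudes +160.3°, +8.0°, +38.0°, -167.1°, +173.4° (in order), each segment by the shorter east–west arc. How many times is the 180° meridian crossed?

2

Leg 1: +160.3° → +8.0°, shortest Δλ = -152.3° (west) — does not cross 180°.
Leg 2: +8.0° → +38.0°, shortest Δλ = 30.0° (east) — does not cross 180°.
Leg 3: +38.0° → -167.1°, shortest Δλ = 154.9° (east) — crosses 180°.
Leg 4: -167.1° → +173.4°, shortest Δλ = -19.5° (west) — crosses 180°.
Total crossings: 2.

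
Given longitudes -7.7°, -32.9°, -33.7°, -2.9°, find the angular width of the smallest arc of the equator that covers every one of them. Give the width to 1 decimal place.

Sort the longitudes: -33.7°, -32.9°, -7.7°, -2.9°.
Eastward gaps between consecutive values (wrapping around): 0.8°, 25.2°, 4.8°, 329.2°.
Largest gap = 329.2° ⇒ minimal covering band is its complement: 360° − 329.2° = 30.8°.
Band runs from -33.7° eastward to -2.9°.

30.8°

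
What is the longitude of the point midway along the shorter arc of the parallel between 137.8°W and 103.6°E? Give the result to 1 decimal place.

162.9°E

Signed shortest Δλ from -137.8° to +103.6° is -118.6°.
Midpoint longitude = -137.8° + (-118.6°)/2 = -137.8° − 59.3° = -197.1°.
Normalise into (−180°, 180°]: +162.9°.
(The naïve average (-137.8 + +103.6)/2 = -17.1° is on the wrong side of the globe.)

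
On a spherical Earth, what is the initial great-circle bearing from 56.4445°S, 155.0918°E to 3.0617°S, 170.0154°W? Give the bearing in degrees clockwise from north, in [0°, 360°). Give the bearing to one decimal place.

Δλ = -170.0154 − 155.0918 = -325.1072°; wrapped into (−180°, 180°]: 34.8928°.
θ = atan2( sin Δλ · cos φ₂ , cos φ₁ · sin φ₂ − sin φ₁ · cos φ₂ · cos Δλ )
  = atan2(0.57123, 0.65304) = 41.177° → normalised to [0°, 360°): 41.177°.

41.2°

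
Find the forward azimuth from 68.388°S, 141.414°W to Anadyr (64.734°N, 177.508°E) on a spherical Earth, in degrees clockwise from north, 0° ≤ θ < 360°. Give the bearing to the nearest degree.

336°

Δλ = 177.508 − -141.414 = 318.922°; wrapped into (−180°, 180°]: -41.078°.
θ = atan2( sin Δλ · cos φ₂ , cos φ₁ · sin φ₂ − sin φ₁ · cos φ₂ · cos Δλ )
  = atan2(-0.28046, 0.63221) = -23.923° → normalised to [0°, 360°): 336.077°.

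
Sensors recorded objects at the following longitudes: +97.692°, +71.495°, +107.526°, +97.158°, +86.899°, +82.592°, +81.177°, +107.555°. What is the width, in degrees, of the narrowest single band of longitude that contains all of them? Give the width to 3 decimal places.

36.060°

Sort the longitudes: +71.495°, +81.177°, +82.592°, +86.899°, +97.158°, +97.692°, +107.526°, +107.555°.
Eastward gaps between consecutive values (wrapping around): 9.682°, 1.415°, 4.307°, 10.259°, 0.534°, 9.834°, 0.029°, 323.940°.
Largest gap = 323.940° ⇒ minimal covering band is its complement: 360° − 323.940° = 36.060°.
Band runs from +71.495° eastward to +107.555°.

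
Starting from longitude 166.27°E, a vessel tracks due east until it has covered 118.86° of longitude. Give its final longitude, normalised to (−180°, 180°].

Start at +166.27°; shift +118.86° → +285.13°.
+285.13° lies outside (−180°, 180°]; subtract 360° → -74.87°.

74.87°W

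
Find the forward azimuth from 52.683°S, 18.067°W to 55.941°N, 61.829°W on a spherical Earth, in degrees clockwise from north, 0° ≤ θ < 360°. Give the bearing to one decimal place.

334.8°

Δλ = -61.829 − -18.067 = -43.762°.
θ = atan2( sin Δλ · cos φ₂ , cos φ₁ · sin φ₂ − sin φ₁ · cos φ₂ · cos Δλ )
  = atan2(-0.38736, 0.82391) = -25.181° → normalised to [0°, 360°): 334.819°.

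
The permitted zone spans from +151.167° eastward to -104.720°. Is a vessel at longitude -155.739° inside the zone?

Yes

Band width going east from +151.167° to -104.720°: ((-104.720 − 151.167) mod 360) = 104.113°.
Offset of -155.739° east of the west edge: ((-155.739 − 151.167) mod 360) = 53.094°.
53.094° ≤ 104.113° ⇒ inside.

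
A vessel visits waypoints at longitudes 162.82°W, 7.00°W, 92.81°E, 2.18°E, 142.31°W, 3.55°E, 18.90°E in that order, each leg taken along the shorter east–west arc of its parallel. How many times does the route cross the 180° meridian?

0

Leg 1: -162.82° → -7.00°, shortest Δλ = 155.82° (east) — does not cross 180°.
Leg 2: -7.00° → +92.81°, shortest Δλ = 99.81° (east) — does not cross 180°.
Leg 3: +92.81° → +2.18°, shortest Δλ = -90.63° (west) — does not cross 180°.
Leg 4: +2.18° → -142.31°, shortest Δλ = -144.49° (west) — does not cross 180°.
Leg 5: -142.31° → +3.55°, shortest Δλ = 145.86° (east) — does not cross 180°.
Leg 6: +3.55° → +18.90°, shortest Δλ = 15.35° (east) — does not cross 180°.
Total crossings: 0.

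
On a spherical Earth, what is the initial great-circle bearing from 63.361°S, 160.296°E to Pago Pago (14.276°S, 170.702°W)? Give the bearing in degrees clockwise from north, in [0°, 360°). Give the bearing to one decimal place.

Δλ = -170.702 − 160.296 = -330.998°; wrapped into (−180°, 180°]: 29.002°.
θ = atan2( sin Δλ · cos φ₂ , cos φ₁ · sin φ₂ − sin φ₁ · cos φ₂ · cos Δλ )
  = atan2(0.46987, 0.64706) = 35.986° → normalised to [0°, 360°): 35.986°.

36.0°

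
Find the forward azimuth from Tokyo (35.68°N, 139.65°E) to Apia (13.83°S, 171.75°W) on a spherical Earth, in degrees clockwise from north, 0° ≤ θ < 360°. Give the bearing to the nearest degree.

Δλ = -171.75 − 139.65 = -311.40°; wrapped into (−180°, 180°]: 48.60°.
θ = atan2( sin Δλ · cos φ₂ , cos φ₁ · sin φ₂ − sin φ₁ · cos φ₂ · cos Δλ )
  = atan2(0.72836, -0.56870) = 127.983° → normalised to [0°, 360°): 127.983°.

128°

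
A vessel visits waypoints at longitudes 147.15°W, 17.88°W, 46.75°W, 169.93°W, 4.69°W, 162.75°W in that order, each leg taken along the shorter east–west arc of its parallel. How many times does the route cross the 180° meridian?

0

Leg 1: -147.15° → -17.88°, shortest Δλ = 129.27° (east) — does not cross 180°.
Leg 2: -17.88° → -46.75°, shortest Δλ = -28.87° (west) — does not cross 180°.
Leg 3: -46.75° → -169.93°, shortest Δλ = -123.18° (west) — does not cross 180°.
Leg 4: -169.93° → -4.69°, shortest Δλ = 165.24° (east) — does not cross 180°.
Leg 5: -4.69° → -162.75°, shortest Δλ = -158.06° (west) — does not cross 180°.
Total crossings: 0.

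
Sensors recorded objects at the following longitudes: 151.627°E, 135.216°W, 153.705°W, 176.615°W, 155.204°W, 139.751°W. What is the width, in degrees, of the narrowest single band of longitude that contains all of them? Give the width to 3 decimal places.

73.157°

Sort the longitudes: -176.615°, -155.204°, -153.705°, -139.751°, -135.216°, +151.627°.
Eastward gaps between consecutive values (wrapping around): 21.411°, 1.499°, 13.954°, 4.535°, 286.843°, 31.758°.
Largest gap = 286.843° ⇒ minimal covering band is its complement: 360° − 286.843° = 73.157°.
Band runs from +151.627° eastward to -135.216°, crossing the antimeridian.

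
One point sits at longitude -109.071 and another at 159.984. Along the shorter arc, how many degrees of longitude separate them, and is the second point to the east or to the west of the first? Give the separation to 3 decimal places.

Raw difference: 159.984 − -109.071 = 269.055°.
Normalise into (−180°, 180°]: 269.055° − 360° = -90.945°.
Negative ⇒ the second point lies to the west; separation 90.945°.

90.945° west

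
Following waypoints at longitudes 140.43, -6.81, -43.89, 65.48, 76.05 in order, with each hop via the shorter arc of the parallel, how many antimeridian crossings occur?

Leg 1: +140.43° → -6.81°, shortest Δλ = -147.24° (west) — does not cross 180°.
Leg 2: -6.81° → -43.89°, shortest Δλ = -37.08° (west) — does not cross 180°.
Leg 3: -43.89° → +65.48°, shortest Δλ = 109.37° (east) — does not cross 180°.
Leg 4: +65.48° → +76.05°, shortest Δλ = 10.57° (east) — does not cross 180°.
Total crossings: 0.

0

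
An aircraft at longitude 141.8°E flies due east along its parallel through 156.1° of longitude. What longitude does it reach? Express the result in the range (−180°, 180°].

62.1°W

Start at +141.8°; shift +156.1° → +297.9°.
+297.9° lies outside (−180°, 180°]; subtract 360° → -62.1°.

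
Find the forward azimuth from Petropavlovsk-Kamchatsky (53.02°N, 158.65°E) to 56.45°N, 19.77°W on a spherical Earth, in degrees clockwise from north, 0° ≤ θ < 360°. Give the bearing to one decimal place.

359.1°

Δλ = -19.77 − 158.65 = -178.42°.
θ = atan2( sin Δλ · cos φ₂ , cos φ₁ · sin φ₂ − sin φ₁ · cos φ₂ · cos Δλ )
  = atan2(-0.01524, 0.94265) = -0.926° → normalised to [0°, 360°): 359.074°.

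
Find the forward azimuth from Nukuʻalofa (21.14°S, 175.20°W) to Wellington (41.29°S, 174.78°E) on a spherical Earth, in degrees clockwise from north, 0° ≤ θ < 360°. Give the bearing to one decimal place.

Δλ = 174.78 − -175.20 = 349.98°; wrapped into (−180°, 180°]: -10.02°.
θ = atan2( sin Δλ · cos φ₂ , cos φ₁ · sin φ₂ − sin φ₁ · cos φ₂ · cos Δλ )
  = atan2(-0.13073, -0.34861) = -159.443° → normalised to [0°, 360°): 200.557°.

200.6°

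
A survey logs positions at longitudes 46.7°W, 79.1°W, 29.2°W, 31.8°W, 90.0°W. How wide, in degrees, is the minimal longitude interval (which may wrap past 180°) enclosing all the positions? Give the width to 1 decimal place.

60.8°

Sort the longitudes: -90.0°, -79.1°, -46.7°, -31.8°, -29.2°.
Eastward gaps between consecutive values (wrapping around): 10.9°, 32.4°, 14.9°, 2.6°, 299.2°.
Largest gap = 299.2° ⇒ minimal covering band is its complement: 360° − 299.2° = 60.8°.
Band runs from -90.0° eastward to -29.2°.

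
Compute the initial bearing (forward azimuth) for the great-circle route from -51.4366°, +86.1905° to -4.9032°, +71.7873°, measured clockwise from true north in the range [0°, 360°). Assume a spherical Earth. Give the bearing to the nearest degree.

341°

Δλ = 71.7873 − 86.1905 = -14.4032°.
θ = atan2( sin Δλ · cos φ₂ , cos φ₁ · sin φ₂ − sin φ₁ · cos φ₂ · cos Δλ )
  = atan2(-0.24783, 0.70129) = -19.463° → normalised to [0°, 360°): 340.537°.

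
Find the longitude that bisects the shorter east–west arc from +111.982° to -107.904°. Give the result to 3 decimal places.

Signed shortest Δλ from +111.982° to -107.904° is +140.114°.
Midpoint longitude = +111.982° + (+140.114°)/2 = +111.982° + 70.057° = +182.039°.
Normalise into (−180°, 180°]: -177.961°.
(The naïve average (+111.982 + -107.904)/2 = 2.039° is on the wrong side of the globe.)

-177.961°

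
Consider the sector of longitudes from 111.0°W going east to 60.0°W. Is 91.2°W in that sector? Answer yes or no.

Band width going east from -111.0° to -60.0°: ((-60.0 − -111.0) mod 360) = 51.0°.
Offset of -91.2° east of the west edge: ((-91.2 − -111.0) mod 360) = 19.8°.
19.8° ≤ 51.0° ⇒ inside.

Yes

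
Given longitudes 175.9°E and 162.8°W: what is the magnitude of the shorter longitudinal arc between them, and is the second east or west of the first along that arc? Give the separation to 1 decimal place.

21.3° east

Raw difference: -162.8 − 175.9 = -338.7°.
Normalise into (−180°, 180°]: -338.7° + 360° = 21.3°.
Positive ⇒ the second point lies to the east; separation 21.3°.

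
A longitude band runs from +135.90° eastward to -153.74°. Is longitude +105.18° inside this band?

No

Band width going east from +135.90° to -153.74°: ((-153.74 − 135.90) mod 360) = 70.36°.
Offset of +105.18° east of the west edge: ((105.18 − 135.90) mod 360) = 329.28°.
329.28° > 70.36° ⇒ outside.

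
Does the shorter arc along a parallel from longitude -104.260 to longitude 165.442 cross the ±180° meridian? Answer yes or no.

Naïve |165.442 − -104.260| = 269.702° > 180°, so the shorter arc goes the other way round — across 180°.
Signed shortest Δλ = ((165.442 − -104.260 + 180) mod 360) − 180 = -90.298°.
Going west by 90.298° from -104.260° passes through 180° before reaching +165.442°.

Yes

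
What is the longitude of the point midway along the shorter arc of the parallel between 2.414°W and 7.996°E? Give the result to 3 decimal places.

Signed shortest Δλ from -2.414° to +7.996° is +10.410°.
Midpoint longitude = -2.414° + (+10.410°)/2 = -2.414° + 5.205° = +2.791°.

2.791°E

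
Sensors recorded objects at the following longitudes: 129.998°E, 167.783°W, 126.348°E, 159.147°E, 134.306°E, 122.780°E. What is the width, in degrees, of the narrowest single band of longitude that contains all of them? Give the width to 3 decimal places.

69.437°

Sort the longitudes: -167.783°, +122.780°, +126.348°, +129.998°, +134.306°, +159.147°.
Eastward gaps between consecutive values (wrapping around): 290.563°, 3.568°, 3.650°, 4.308°, 24.841°, 33.070°.
Largest gap = 290.563° ⇒ minimal covering band is its complement: 360° − 290.563° = 69.437°.
Band runs from +122.780° eastward to -167.783°, crossing the antimeridian.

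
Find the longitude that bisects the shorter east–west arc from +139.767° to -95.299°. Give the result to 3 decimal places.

Signed shortest Δλ from +139.767° to -95.299° is +124.934°.
Midpoint longitude = +139.767° + (+124.934°)/2 = +139.767° + 62.467° = +202.234°.
Normalise into (−180°, 180°]: -157.766°.
(The naïve average (+139.767 + -95.299)/2 = 22.234° is on the wrong side of the globe.)

-157.766°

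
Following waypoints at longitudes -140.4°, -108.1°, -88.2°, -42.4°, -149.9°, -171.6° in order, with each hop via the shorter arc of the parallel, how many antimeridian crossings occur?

Leg 1: -140.4° → -108.1°, shortest Δλ = 32.3° (east) — does not cross 180°.
Leg 2: -108.1° → -88.2°, shortest Δλ = 19.9° (east) — does not cross 180°.
Leg 3: -88.2° → -42.4°, shortest Δλ = 45.8° (east) — does not cross 180°.
Leg 4: -42.4° → -149.9°, shortest Δλ = -107.5° (west) — does not cross 180°.
Leg 5: -149.9° → -171.6°, shortest Δλ = -21.7° (west) — does not cross 180°.
Total crossings: 0.

0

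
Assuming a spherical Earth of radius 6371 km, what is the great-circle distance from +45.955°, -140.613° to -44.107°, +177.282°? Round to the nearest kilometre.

Δλ = 177.282 − -140.613 = 317.895°; wrapped into (−180°, 180°]: -42.105°.
Δφ = -44.107 − 45.955 = -90.062°.
a = sin²(Δφ/2) + cos φ₁ · cos φ₂ · sin²(Δλ/2) = 0.564958.
c = 2·atan2(√a, √(1−a)) = 1.70108 rad → d = 6371·c ≈ 10837.59 km.

10838 km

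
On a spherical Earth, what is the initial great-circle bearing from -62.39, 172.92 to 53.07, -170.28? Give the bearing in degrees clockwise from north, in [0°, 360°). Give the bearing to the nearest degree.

11°

Δλ = -170.28 − 172.92 = -343.20°; wrapped into (−180°, 180°]: 16.80°.
θ = atan2( sin Δλ · cos φ₂ , cos φ₁ · sin φ₂ − sin φ₁ · cos φ₂ · cos Δλ )
  = atan2(0.17366, 0.88016) = 11.161° → normalised to [0°, 360°): 11.161°.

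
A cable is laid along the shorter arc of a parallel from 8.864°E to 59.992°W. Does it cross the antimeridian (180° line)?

No

Signed shortest Δλ = ((-59.992 − 8.864 + 180) mod 360) − 180 = -68.856°.
Going west by 68.856° from +8.864° reaches -59.992° without touching 180°.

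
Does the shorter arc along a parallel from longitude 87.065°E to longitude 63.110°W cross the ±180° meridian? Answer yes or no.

Signed shortest Δλ = ((-63.110 − 87.065 + 180) mod 360) − 180 = -150.175°.
Going west by 150.175° from +87.065° reaches -63.110° without touching 180°.

No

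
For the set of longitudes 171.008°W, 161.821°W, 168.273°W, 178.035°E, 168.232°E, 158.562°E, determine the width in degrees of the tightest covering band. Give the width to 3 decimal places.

Sort the longitudes: -171.008°, -168.273°, -161.821°, +158.562°, +168.232°, +178.035°.
Eastward gaps between consecutive values (wrapping around): 2.735°, 6.452°, 320.383°, 9.670°, 9.803°, 10.957°.
Largest gap = 320.383° ⇒ minimal covering band is its complement: 360° − 320.383° = 39.617°.
Band runs from +158.562° eastward to -161.821°, crossing the antimeridian.

39.617°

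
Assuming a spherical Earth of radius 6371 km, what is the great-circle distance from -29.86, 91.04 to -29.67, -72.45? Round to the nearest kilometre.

13168 km

Δλ = -72.45 − 91.04 = -163.49°.
Δφ = -29.67 − -29.86 = 0.19°.
a = sin²(Δφ/2) + cos φ₁ · cos φ₂ · sin²(Δλ/2) = 0.738009.
c = 2·atan2(√a, √(1−a)) = 2.06692 rad → d = 6371·c ≈ 13168.34 km.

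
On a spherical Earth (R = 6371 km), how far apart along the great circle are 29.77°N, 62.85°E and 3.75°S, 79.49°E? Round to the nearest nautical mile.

Δλ = 79.49 − 62.85 = 16.64°.
Δφ = -3.75 − 29.77 = -33.52°.
a = sin²(Δφ/2) + cos φ₁ · cos φ₂ · sin²(Δλ/2) = 0.101290.
c = 2·atan2(√a, √(1−a)) = 0.64779 rad → d = 6371·c ≈ 4127.06 km ≈ 2228.43 nmi.

2228 nmi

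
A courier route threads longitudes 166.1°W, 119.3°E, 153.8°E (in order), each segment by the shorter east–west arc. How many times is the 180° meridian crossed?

Leg 1: -166.1° → +119.3°, shortest Δλ = -74.6° (west) — crosses 180°.
Leg 2: +119.3° → +153.8°, shortest Δλ = 34.5° (east) — does not cross 180°.
Total crossings: 1.

1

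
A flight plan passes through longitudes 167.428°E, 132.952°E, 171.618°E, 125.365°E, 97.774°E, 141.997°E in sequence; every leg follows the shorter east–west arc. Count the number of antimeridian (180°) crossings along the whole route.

0

Leg 1: +167.428° → +132.952°, shortest Δλ = -34.476° (west) — does not cross 180°.
Leg 2: +132.952° → +171.618°, shortest Δλ = 38.666° (east) — does not cross 180°.
Leg 3: +171.618° → +125.365°, shortest Δλ = -46.253° (west) — does not cross 180°.
Leg 4: +125.365° → +97.774°, shortest Δλ = -27.591° (west) — does not cross 180°.
Leg 5: +97.774° → +141.997°, shortest Δλ = 44.223° (east) — does not cross 180°.
Total crossings: 0.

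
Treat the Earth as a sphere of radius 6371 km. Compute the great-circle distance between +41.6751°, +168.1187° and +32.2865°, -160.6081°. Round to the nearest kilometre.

2948 km

Δλ = -160.6081 − 168.1187 = -328.7268°; wrapped into (−180°, 180°]: 31.2732°.
Δφ = 32.2865 − 41.6751 = -9.3886°.
a = sin²(Δφ/2) + cos φ₁ · cos φ₂ · sin²(Δλ/2) = 0.052571.
c = 2·atan2(√a, √(1−a)) = 0.46269 rad → d = 6371·c ≈ 2947.77 km.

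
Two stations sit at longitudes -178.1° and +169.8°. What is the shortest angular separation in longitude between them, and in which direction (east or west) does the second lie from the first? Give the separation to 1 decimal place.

Raw difference: 169.8 − -178.1 = 347.9°.
Normalise into (−180°, 180°]: 347.9° − 360° = -12.1°.
Negative ⇒ the second point lies to the west; separation 12.1°.

12.1° west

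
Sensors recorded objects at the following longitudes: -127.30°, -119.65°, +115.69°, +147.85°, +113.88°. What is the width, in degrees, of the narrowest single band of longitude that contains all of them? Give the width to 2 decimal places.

Sort the longitudes: -127.30°, -119.65°, +113.88°, +115.69°, +147.85°.
Eastward gaps between consecutive values (wrapping around): 7.65°, 233.53°, 1.81°, 32.16°, 84.85°.
Largest gap = 233.53° ⇒ minimal covering band is its complement: 360° − 233.53° = 126.47°.
Band runs from +113.88° eastward to -119.65°, crossing the antimeridian.

126.47°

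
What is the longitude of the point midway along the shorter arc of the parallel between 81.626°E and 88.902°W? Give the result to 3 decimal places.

3.638°W

Signed shortest Δλ from +81.626° to -88.902° is -170.528°.
Midpoint longitude = +81.626° + (-170.528°)/2 = +81.626° − 85.264° = -3.638°.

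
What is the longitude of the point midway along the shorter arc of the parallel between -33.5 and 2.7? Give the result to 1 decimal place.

Signed shortest Δλ from -33.5° to +2.7° is +36.2°.
Midpoint longitude = -33.5° + (+36.2°)/2 = -33.5° + 18.1° = -15.4°.

-15.4°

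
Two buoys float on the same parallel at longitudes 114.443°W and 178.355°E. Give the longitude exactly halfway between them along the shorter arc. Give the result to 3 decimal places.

148.044°W

Signed shortest Δλ from -114.443° to +178.355° is -67.202°.
Midpoint longitude = -114.443° + (-67.202°)/2 = -114.443° − 33.601° = -148.044°.
(The naïve average (-114.443 + +178.355)/2 = 31.956° is on the wrong side of the globe.)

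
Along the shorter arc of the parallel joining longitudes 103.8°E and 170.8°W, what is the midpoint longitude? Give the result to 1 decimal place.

146.5°E

Signed shortest Δλ from +103.8° to -170.8° is +85.4°.
Midpoint longitude = +103.8° + (+85.4°)/2 = +103.8° + 42.7° = +146.5°.
(The naïve average (+103.8 + -170.8)/2 = -33.5° is on the wrong side of the globe.)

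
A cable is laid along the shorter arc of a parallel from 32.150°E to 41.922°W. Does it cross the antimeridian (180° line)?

Signed shortest Δλ = ((-41.922 − 32.150 + 180) mod 360) − 180 = -74.072°.
Going west by 74.072° from +32.150° reaches -41.922° without touching 180°.

No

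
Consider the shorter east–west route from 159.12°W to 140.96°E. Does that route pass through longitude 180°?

Yes

Naïve |140.96 − -159.12| = 300.08° > 180°, so the shorter arc goes the other way round — across 180°.
Signed shortest Δλ = ((140.96 − -159.12 + 180) mod 360) − 180 = -59.92°.
Going west by 59.92° from -159.12° passes through 180° before reaching +140.96°.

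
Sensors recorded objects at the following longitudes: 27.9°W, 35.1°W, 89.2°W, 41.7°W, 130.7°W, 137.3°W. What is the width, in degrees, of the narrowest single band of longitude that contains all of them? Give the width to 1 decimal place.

109.4°

Sort the longitudes: -137.3°, -130.7°, -89.2°, -41.7°, -35.1°, -27.9°.
Eastward gaps between consecutive values (wrapping around): 6.6°, 41.5°, 47.5°, 6.6°, 7.2°, 250.6°.
Largest gap = 250.6° ⇒ minimal covering band is its complement: 360° − 250.6° = 109.4°.
Band runs from -137.3° eastward to -27.9°.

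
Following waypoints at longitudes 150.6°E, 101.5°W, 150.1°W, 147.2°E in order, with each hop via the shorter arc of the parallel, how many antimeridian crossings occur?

2

Leg 1: +150.6° → -101.5°, shortest Δλ = 107.9° (east) — crosses 180°.
Leg 2: -101.5° → -150.1°, shortest Δλ = -48.6° (west) — does not cross 180°.
Leg 3: -150.1° → +147.2°, shortest Δλ = -62.7° (west) — crosses 180°.
Total crossings: 2.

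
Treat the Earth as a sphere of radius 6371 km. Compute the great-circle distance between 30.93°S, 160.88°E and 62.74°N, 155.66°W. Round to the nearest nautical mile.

5997 nmi

Δλ = -155.66 − 160.88 = -316.54°; wrapped into (−180°, 180°]: 43.46°.
Δφ = 62.74 − -30.93 = 93.67°.
a = sin²(Δφ/2) + cos φ₁ · cos φ₂ · sin²(Δλ/2) = 0.585860.
c = 2·atan2(√a, √(1−a)) = 1.74337 rad → d = 6371·c ≈ 11107.02 km ≈ 5997.31 nmi.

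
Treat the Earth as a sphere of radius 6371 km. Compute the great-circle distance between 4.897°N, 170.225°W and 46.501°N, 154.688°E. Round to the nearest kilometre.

5722 km

Δλ = 154.688 − -170.225 = 324.913°; wrapped into (−180°, 180°]: -35.087°.
Δφ = 46.501 − 4.897 = 41.604°.
a = sin²(Δφ/2) + cos φ₁ · cos φ₂ · sin²(Δλ/2) = 0.188439.
c = 2·atan2(√a, √(1−a)) = 0.89807 rad → d = 6371·c ≈ 5721.59 km.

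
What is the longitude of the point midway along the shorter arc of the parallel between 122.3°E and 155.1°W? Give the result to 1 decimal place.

163.6°E

Signed shortest Δλ from +122.3° to -155.1° is +82.6°.
Midpoint longitude = +122.3° + (+82.6°)/2 = +122.3° + 41.3° = +163.6°.
(The naïve average (+122.3 + -155.1)/2 = -16.4° is on the wrong side of the globe.)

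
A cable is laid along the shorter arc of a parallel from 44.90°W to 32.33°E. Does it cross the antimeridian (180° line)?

No

Signed shortest Δλ = ((32.33 − -44.90 + 180) mod 360) − 180 = 77.23°.
Going east by 77.23° from -44.90° reaches +32.33° without touching 180°.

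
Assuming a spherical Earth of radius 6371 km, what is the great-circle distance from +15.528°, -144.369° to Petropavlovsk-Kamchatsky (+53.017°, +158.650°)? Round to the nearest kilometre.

6451 km

Δλ = 158.650 − -144.369 = 303.019°; wrapped into (−180°, 180°]: -56.981°.
Δφ = 53.017 − 15.528 = 37.489°.
a = sin²(Δφ/2) + cos φ₁ · cos φ₂ · sin²(Δλ/2) = 0.235153.
c = 2·atan2(√a, √(1−a)) = 1.01256 rad → d = 6371·c ≈ 6450.99 km.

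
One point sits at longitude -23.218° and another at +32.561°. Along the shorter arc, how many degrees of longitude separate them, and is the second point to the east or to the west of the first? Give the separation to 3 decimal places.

55.779° east

Raw difference: 32.561 − -23.218 = 55.779°.
Normalise into (−180°, 180°]: 55.779° stays 55.779°.
Positive ⇒ the second point lies to the east; separation 55.779°.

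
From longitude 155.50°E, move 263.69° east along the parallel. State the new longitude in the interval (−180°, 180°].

Start at +155.50°; shift +263.69° → +419.19°.
+419.19° lies outside (−180°, 180°]; subtract 360° → +59.19°.

59.19°E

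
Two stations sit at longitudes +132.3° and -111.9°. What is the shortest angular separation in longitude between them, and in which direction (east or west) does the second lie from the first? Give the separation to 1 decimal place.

Raw difference: -111.9 − 132.3 = -244.2°.
Normalise into (−180°, 180°]: -244.2° + 360° = 115.8°.
Positive ⇒ the second point lies to the east; separation 115.8°.

115.8° east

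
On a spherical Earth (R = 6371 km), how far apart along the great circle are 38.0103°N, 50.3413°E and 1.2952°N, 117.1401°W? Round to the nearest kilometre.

Δλ = -117.1401 − 50.3413 = -167.4814°.
Δφ = 1.2952 − 38.0103 = -36.7151°.
a = sin²(Δφ/2) + cos φ₁ · cos φ₂ · sin²(Δλ/2) = 0.877526.
c = 2·atan2(√a, √(1−a)) = 2.42653 rad → d = 6371·c ≈ 15459.43 km.

15459 km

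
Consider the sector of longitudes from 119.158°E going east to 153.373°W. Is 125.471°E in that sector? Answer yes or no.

Band width going east from +119.158° to -153.373°: ((-153.373 − 119.158) mod 360) = 87.469°.
Offset of +125.471° east of the west edge: ((125.471 − 119.158) mod 360) = 6.313°.
6.313° ≤ 87.469° ⇒ inside.

Yes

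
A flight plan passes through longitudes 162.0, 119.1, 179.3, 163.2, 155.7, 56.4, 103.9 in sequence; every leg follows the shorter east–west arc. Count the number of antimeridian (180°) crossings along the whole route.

Leg 1: +162.0° → +119.1°, shortest Δλ = -42.9° (west) — does not cross 180°.
Leg 2: +119.1° → +179.3°, shortest Δλ = 60.2° (east) — does not cross 180°.
Leg 3: +179.3° → +163.2°, shortest Δλ = -16.1° (west) — does not cross 180°.
Leg 4: +163.2° → +155.7°, shortest Δλ = -7.5° (west) — does not cross 180°.
Leg 5: +155.7° → +56.4°, shortest Δλ = -99.3° (west) — does not cross 180°.
Leg 6: +56.4° → +103.9°, shortest Δλ = 47.5° (east) — does not cross 180°.
Total crossings: 0.

0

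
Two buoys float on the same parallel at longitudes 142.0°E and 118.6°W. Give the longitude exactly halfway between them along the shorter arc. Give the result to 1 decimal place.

168.3°W

Signed shortest Δλ from +142.0° to -118.6° is +99.4°.
Midpoint longitude = +142.0° + (+99.4°)/2 = +142.0° + 49.7° = +191.7°.
Normalise into (−180°, 180°]: -168.3°.
(The naïve average (+142.0 + -118.6)/2 = 11.7° is on the wrong side of the globe.)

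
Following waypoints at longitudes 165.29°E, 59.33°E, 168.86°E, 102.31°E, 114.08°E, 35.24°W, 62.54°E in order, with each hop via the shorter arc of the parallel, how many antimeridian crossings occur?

Leg 1: +165.29° → +59.33°, shortest Δλ = -105.96° (west) — does not cross 180°.
Leg 2: +59.33° → +168.86°, shortest Δλ = 109.53° (east) — does not cross 180°.
Leg 3: +168.86° → +102.31°, shortest Δλ = -66.55° (west) — does not cross 180°.
Leg 4: +102.31° → +114.08°, shortest Δλ = 11.77° (east) — does not cross 180°.
Leg 5: +114.08° → -35.24°, shortest Δλ = -149.32° (west) — does not cross 180°.
Leg 6: -35.24° → +62.54°, shortest Δλ = 97.78° (east) — does not cross 180°.
Total crossings: 0.

0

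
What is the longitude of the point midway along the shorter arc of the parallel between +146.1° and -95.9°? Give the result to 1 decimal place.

Signed shortest Δλ from +146.1° to -95.9° is +118.0°.
Midpoint longitude = +146.1° + (+118.0°)/2 = +146.1° + 59.0° = +205.1°.
Normalise into (−180°, 180°]: -154.9°.
(The naïve average (+146.1 + -95.9)/2 = 25.1° is on the wrong side of the globe.)

-154.9°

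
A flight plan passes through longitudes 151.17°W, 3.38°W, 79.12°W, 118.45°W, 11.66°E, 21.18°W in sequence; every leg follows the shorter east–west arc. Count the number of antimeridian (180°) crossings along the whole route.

0

Leg 1: -151.17° → -3.38°, shortest Δλ = 147.79° (east) — does not cross 180°.
Leg 2: -3.38° → -79.12°, shortest Δλ = -75.74° (west) — does not cross 180°.
Leg 3: -79.12° → -118.45°, shortest Δλ = -39.33° (west) — does not cross 180°.
Leg 4: -118.45° → +11.66°, shortest Δλ = 130.11° (east) — does not cross 180°.
Leg 5: +11.66° → -21.18°, shortest Δλ = -32.84° (west) — does not cross 180°.
Total crossings: 0.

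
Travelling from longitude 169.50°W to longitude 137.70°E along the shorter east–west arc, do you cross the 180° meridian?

Naïve |137.70 − -169.50| = 307.2° > 180°, so the shorter arc goes the other way round — across 180°.
Signed shortest Δλ = ((137.70 − -169.50 + 180) mod 360) − 180 = -52.8°.
Going west by 52.8° from -169.50° passes through 180° before reaching +137.70°.

Yes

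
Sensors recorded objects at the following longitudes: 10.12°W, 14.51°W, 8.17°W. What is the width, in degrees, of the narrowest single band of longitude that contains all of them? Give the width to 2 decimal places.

6.34°

Sort the longitudes: -14.51°, -10.12°, -8.17°.
Eastward gaps between consecutive values (wrapping around): 4.39°, 1.95°, 353.66°.
Largest gap = 353.66° ⇒ minimal covering band is its complement: 360° − 353.66° = 6.34°.
Band runs from -14.51° eastward to -8.17°.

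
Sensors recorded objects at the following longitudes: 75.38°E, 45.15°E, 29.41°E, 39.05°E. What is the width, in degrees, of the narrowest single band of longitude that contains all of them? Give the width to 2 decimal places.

45.97°

Sort the longitudes: +29.41°, +39.05°, +45.15°, +75.38°.
Eastward gaps between consecutive values (wrapping around): 9.64°, 6.10°, 30.23°, 314.03°.
Largest gap = 314.03° ⇒ minimal covering band is its complement: 360° − 314.03° = 45.97°.
Band runs from +29.41° eastward to +75.38°.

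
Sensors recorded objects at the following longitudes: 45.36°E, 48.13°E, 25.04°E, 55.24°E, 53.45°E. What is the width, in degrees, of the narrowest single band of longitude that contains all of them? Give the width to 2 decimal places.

30.20°

Sort the longitudes: +25.04°, +45.36°, +48.13°, +53.45°, +55.24°.
Eastward gaps between consecutive values (wrapping around): 20.32°, 2.77°, 5.32°, 1.79°, 329.80°.
Largest gap = 329.80° ⇒ minimal covering band is its complement: 360° − 329.80° = 30.20°.
Band runs from +25.04° eastward to +55.24°.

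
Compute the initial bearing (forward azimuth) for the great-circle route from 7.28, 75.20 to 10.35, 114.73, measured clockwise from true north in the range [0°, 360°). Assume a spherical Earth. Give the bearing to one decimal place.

Δλ = 114.73 − 75.20 = 39.53°.
θ = atan2( sin Δλ · cos φ₂ , cos φ₁ · sin φ₂ − sin φ₁ · cos φ₂ · cos Δλ )
  = atan2(0.62613, 0.08207) = 82.533° → normalised to [0°, 360°): 82.533°.

82.5°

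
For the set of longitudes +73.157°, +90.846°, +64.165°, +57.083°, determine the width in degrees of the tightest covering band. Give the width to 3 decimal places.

Sort the longitudes: +57.083°, +64.165°, +73.157°, +90.846°.
Eastward gaps between consecutive values (wrapping around): 7.082°, 8.992°, 17.689°, 326.237°.
Largest gap = 326.237° ⇒ minimal covering band is its complement: 360° − 326.237° = 33.763°.
Band runs from +57.083° eastward to +90.846°.

33.763°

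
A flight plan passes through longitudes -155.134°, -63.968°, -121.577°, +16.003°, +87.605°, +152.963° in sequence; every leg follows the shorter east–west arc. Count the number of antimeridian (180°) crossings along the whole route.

0

Leg 1: -155.134° → -63.968°, shortest Δλ = 91.166° (east) — does not cross 180°.
Leg 2: -63.968° → -121.577°, shortest Δλ = -57.609° (west) — does not cross 180°.
Leg 3: -121.577° → +16.003°, shortest Δλ = 137.58° (east) — does not cross 180°.
Leg 4: +16.003° → +87.605°, shortest Δλ = 71.602° (east) — does not cross 180°.
Leg 5: +87.605° → +152.963°, shortest Δλ = 65.358° (east) — does not cross 180°.
Total crossings: 0.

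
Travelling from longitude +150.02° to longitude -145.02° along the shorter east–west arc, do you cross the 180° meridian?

Yes

Naïve |-145.02 − 150.02| = 295.04° > 180°, so the shorter arc goes the other way round — across 180°.
Signed shortest Δλ = ((-145.02 − 150.02 + 180) mod 360) − 180 = 64.96°.
Going east by 64.96° from +150.02° passes through 180° before reaching -145.02°.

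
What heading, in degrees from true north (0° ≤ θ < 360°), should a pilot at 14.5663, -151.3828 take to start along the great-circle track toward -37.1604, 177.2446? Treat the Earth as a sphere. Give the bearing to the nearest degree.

Δλ = 177.2446 − -151.3828 = 328.6274°; wrapped into (−180°, 180°]: -31.3726°.
θ = atan2( sin Δλ · cos φ₂ , cos φ₁ · sin φ₂ − sin φ₁ · cos φ₂ · cos Δλ )
  = atan2(-0.41489, -0.75576) = -151.234° → normalised to [0°, 360°): 208.766°.

209°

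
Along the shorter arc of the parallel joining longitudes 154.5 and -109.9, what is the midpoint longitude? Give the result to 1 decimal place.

Signed shortest Δλ from +154.5° to -109.9° is +95.6°.
Midpoint longitude = +154.5° + (+95.6°)/2 = +154.5° + 47.8° = +202.3°.
Normalise into (−180°, 180°]: -157.7°.
(The naïve average (+154.5 + -109.9)/2 = 22.3° is on the wrong side of the globe.)

-157.7°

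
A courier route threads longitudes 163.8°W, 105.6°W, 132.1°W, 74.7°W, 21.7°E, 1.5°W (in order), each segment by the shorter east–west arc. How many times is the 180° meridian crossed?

Leg 1: -163.8° → -105.6°, shortest Δλ = 58.2° (east) — does not cross 180°.
Leg 2: -105.6° → -132.1°, shortest Δλ = -26.5° (west) — does not cross 180°.
Leg 3: -132.1° → -74.7°, shortest Δλ = 57.4° (east) — does not cross 180°.
Leg 4: -74.7° → +21.7°, shortest Δλ = 96.4° (east) — does not cross 180°.
Leg 5: +21.7° → -1.5°, shortest Δλ = -23.2° (west) — does not cross 180°.
Total crossings: 0.

0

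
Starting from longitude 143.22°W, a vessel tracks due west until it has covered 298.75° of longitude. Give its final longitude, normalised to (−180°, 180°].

Start at -143.22°; shift −298.75° → -441.97°.
-441.97° lies outside (−180°, 180°]; add 360° → -81.97°.

81.97°W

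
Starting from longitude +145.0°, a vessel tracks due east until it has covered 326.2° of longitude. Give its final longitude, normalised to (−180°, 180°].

+111.2°

Start at +145.0°; shift +326.2° → +471.2°.
+471.2° lies outside (−180°, 180°]; subtract 360° → +111.2°.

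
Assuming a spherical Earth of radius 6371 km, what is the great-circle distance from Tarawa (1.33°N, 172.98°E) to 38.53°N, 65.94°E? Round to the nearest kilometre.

Δλ = 65.94 − 172.98 = -107.04°.
Δφ = 38.53 − 1.33 = 37.20°.
a = sin²(Δφ/2) + cos φ₁ · cos φ₂ · sin²(Δλ/2) = 0.607360.
c = 2·atan2(√a, √(1−a)) = 1.78720 rad → d = 6371·c ≈ 11386.25 km.

11386 km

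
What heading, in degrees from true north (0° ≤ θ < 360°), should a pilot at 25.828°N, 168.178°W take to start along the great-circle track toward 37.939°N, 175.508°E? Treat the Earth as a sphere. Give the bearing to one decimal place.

Δλ = 175.508 − -168.178 = 343.686°; wrapped into (−180°, 180°]: -16.314°.
θ = atan2( sin Δλ · cos φ₂ , cos φ₁ · sin φ₂ − sin φ₁ · cos φ₂ · cos Δλ )
  = atan2(-0.22154, 0.22364) = -44.729° → normalised to [0°, 360°): 315.271°.

315.3°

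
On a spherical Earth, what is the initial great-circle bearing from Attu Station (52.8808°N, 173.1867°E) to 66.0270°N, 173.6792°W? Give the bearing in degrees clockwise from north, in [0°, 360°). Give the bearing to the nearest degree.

Δλ = -173.6792 − 173.1867 = -346.8659°; wrapped into (−180°, 180°]: 13.1341°.
θ = atan2( sin Δλ · cos φ₂ , cos φ₁ · sin φ₂ − sin φ₁ · cos φ₂ · cos Δλ )
  = atan2(0.09233, 0.23591) = 21.373° → normalised to [0°, 360°): 21.373°.

21°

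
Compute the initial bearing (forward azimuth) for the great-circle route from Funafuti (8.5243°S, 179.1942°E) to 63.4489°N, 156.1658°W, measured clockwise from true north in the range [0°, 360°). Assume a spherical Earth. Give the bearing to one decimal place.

Δλ = -156.1658 − 179.1942 = -335.3600°; wrapped into (−180°, 180°]: 24.6400°.
θ = atan2( sin Δλ · cos φ₂ , cos φ₁ · sin φ₂ − sin φ₁ · cos φ₂ · cos Δλ )
  = atan2(0.18636, 0.94488) = 11.157° → normalised to [0°, 360°): 11.157°.

11.2°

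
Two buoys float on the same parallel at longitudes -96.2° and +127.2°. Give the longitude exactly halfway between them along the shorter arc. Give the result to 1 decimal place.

-164.5°

Signed shortest Δλ from -96.2° to +127.2° is -136.6°.
Midpoint longitude = -96.2° + (-136.6°)/2 = -96.2° − 68.3° = -164.5°.
(The naïve average (-96.2 + +127.2)/2 = 15.5° is on the wrong side of the globe.)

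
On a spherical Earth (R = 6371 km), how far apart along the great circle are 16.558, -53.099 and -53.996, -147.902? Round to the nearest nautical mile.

6372 nmi

Δλ = -147.902 − -53.099 = -94.803°.
Δφ = -53.996 − 16.558 = -70.554°.
a = sin²(Δφ/2) + cos φ₁ · cos φ₂ · sin²(Δλ/2) = 0.638863.
c = 2·atan2(√a, √(1−a)) = 1.85222 rad → d = 6371·c ≈ 11800.51 km ≈ 6371.76 nmi.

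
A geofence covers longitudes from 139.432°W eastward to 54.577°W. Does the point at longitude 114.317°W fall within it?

Band width going east from -139.432° to -54.577°: ((-54.577 − -139.432) mod 360) = 84.855°.
Offset of -114.317° east of the west edge: ((-114.317 − -139.432) mod 360) = 25.115°.
25.115° ≤ 84.855° ⇒ inside.

Yes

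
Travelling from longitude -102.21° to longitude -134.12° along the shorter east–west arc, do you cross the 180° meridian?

No

Signed shortest Δλ = ((-134.12 − -102.21 + 180) mod 360) − 180 = -31.91°.
Going west by 31.91° from -102.21° reaches -134.12° without touching 180°.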